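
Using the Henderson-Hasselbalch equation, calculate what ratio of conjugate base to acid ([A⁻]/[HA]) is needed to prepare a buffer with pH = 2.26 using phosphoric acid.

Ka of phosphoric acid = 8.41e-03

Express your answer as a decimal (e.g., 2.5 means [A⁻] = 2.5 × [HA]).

pKa = -log(8.41e-03) = 2.0752. pH = pKa + log([A⁻]/[HA]), so log([A⁻]/[HA]) = pH − pKa = 2.26 − 2.0752 = 0.1848. [A⁻]/[HA] = 10^(0.1848) = 1.53

[A⁻]/[HA] = 1.53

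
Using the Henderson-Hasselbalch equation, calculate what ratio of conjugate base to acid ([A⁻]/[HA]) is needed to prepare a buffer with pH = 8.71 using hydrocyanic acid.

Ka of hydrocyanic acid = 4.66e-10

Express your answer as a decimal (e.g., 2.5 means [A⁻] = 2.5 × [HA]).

pKa = -log(4.66e-10) = 9.3316. pH = pKa + log([A⁻]/[HA]), so log([A⁻]/[HA]) = pH − pKa = 8.71 − 9.3316 = -0.6216. [A⁻]/[HA] = 10^(-0.6216) = 0.239

[A⁻]/[HA] = 0.239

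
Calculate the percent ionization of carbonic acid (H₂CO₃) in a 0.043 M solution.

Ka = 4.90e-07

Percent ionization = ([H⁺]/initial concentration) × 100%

Using Ka equilibrium: x² + Ka×x - Ka×C = 0. Solving: [H⁺] = 1.4491e-04. Percent = (1.4491e-04/0.043) × 100

Percent ionization = 0.337%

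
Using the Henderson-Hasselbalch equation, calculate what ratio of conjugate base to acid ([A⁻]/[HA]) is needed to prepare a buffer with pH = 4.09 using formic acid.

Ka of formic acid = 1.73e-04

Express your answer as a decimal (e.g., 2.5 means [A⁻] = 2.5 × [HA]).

pKa = -log(1.73e-04) = 3.7620. pH = pKa + log([A⁻]/[HA]), so log([A⁻]/[HA]) = pH − pKa = 4.09 − 3.7620 = 0.3280. [A⁻]/[HA] = 10^(0.3280) = 2.13

[A⁻]/[HA] = 2.13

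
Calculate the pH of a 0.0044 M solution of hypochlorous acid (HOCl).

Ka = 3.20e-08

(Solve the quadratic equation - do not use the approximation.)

x² + Ka×x - Ka×C = 0. Using quadratic formula: [H⁺] = 1.1850e-05

pH = 4.93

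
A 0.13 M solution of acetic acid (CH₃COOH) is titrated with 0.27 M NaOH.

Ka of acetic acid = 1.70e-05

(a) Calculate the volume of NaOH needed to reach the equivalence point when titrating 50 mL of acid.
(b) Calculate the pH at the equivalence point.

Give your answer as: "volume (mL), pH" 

moles acid = 0.13 × 50/1000 = 0.0065 mol; V_base = moles/0.27 × 1000 = 24.1 mL. At equivalence only the conjugate base is present: [A⁻] = 0.0065/0.074 = 8.7750e-02 M. Kb = Kw/Ka = 5.88e-10; [OH⁻] = √(Kb × [A⁻]) = 7.1845e-06; pOH = 5.14; pH = 14 - pOH = 8.86.

V = 24.1 mL, pH = 8.86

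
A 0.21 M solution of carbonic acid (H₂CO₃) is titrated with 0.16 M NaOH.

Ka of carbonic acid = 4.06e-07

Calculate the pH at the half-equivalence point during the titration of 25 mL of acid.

At half-equivalence [HA] = [A⁻], so Henderson-Hasselbalch gives pH = pKa = -log(4.06e-07) = 6.39.

pH = pKa = 6.39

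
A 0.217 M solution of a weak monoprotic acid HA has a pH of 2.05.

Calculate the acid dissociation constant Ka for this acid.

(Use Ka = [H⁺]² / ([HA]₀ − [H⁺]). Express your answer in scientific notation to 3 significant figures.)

[H⁺] = 10^(−pH) = 10^(−2.05) = 8.913e-03 M. For HA ⇌ H⁺ + A⁻, Ka = [H⁺][A⁻]/[HA] = [H⁺]² / ([HA]₀ − [H⁺]) = (8.913e-03)² / (0.217 − 8.913e-03) = 3.82e-04.

K_a = 3.82e-04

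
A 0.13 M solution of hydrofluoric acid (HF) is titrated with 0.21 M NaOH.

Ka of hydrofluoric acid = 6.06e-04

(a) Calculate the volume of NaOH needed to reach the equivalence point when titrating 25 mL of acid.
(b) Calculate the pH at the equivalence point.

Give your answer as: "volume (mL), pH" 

moles acid = 0.13 × 25/1000 = 0.00325 mol; V_base = moles/0.21 × 1000 = 15.5 mL. At equivalence only the conjugate base is present: [A⁻] = 0.00325/0.040 = 8.0294e-02 M. Kb = Kw/Ka = 1.65e-11; [OH⁻] = √(Kb × [A⁻]) = 1.1511e-06; pOH = 5.94; pH = 14 - pOH = 8.06.

V = 15.5 mL, pH = 8.06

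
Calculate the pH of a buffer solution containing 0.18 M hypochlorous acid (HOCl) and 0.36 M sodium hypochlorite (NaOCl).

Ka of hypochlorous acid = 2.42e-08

pKa = -log(2.42e-08) = 7.62. pH = pKa + log([A⁻]/[HA]) = 7.62 + log(0.36/0.18)

pH = 7.92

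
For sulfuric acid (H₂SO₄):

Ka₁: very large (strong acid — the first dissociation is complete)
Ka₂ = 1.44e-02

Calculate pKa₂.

pKa₂ = -log(Ka₂) = -log(1.44e-02) = 1.84.

pK_{a2} = 1.84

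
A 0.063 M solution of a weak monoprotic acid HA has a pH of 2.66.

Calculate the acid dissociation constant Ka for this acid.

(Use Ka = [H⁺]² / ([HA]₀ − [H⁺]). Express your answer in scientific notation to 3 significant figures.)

[H⁺] = 10^(−pH) = 10^(−2.66) = 2.188e-03 M. For HA ⇌ H⁺ + A⁻, Ka = [H⁺][A⁻]/[HA] = [H⁺]² / ([HA]₀ − [H⁺]) = (2.188e-03)² / (0.063 − 2.188e-03) = 7.87e-05.

K_a = 7.87e-05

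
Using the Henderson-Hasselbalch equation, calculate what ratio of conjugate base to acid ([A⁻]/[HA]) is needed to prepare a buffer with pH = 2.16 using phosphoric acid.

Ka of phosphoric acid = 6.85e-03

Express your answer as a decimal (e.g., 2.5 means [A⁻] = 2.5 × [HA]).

pKa = -log(6.85e-03) = 2.1643. pH = pKa + log([A⁻]/[HA]), so log([A⁻]/[HA]) = pH − pKa = 2.16 − 2.1643 = -0.0043. [A⁻]/[HA] = 10^(-0.0043) = 0.990

[A⁻]/[HA] = 0.990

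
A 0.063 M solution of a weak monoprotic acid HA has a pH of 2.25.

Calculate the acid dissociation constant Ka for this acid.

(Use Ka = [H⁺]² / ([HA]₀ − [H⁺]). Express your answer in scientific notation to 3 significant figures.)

[H⁺] = 10^(−pH) = 10^(−2.25) = 5.623e-03 M. For HA ⇌ H⁺ + A⁻, Ka = [H⁺][A⁻]/[HA] = [H⁺]² / ([HA]₀ − [H⁺]) = (5.623e-03)² / (0.063 − 5.623e-03) = 5.51e-04.

K_a = 5.51e-04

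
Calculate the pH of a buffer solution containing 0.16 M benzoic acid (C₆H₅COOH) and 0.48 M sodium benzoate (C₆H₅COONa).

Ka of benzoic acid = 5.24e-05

pKa = -log(5.24e-05) = 4.28. pH = pKa + log([A⁻]/[HA]) = 4.28 + log(0.48/0.16)

pH = 4.76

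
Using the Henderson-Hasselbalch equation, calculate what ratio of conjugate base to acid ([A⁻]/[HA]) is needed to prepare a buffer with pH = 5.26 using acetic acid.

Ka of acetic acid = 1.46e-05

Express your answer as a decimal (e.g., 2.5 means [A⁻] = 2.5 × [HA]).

pKa = -log(1.46e-05) = 4.8356. pH = pKa + log([A⁻]/[HA]), so log([A⁻]/[HA]) = pH − pKa = 5.26 − 4.8356 = 0.4244. [A⁻]/[HA] = 10^(0.4244) = 2.66

[A⁻]/[HA] = 2.66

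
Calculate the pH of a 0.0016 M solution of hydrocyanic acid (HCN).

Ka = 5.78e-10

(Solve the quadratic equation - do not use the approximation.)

x² + Ka×x - Ka×C = 0. Using quadratic formula: [H⁺] = 9.6138e-07

pH = 6.02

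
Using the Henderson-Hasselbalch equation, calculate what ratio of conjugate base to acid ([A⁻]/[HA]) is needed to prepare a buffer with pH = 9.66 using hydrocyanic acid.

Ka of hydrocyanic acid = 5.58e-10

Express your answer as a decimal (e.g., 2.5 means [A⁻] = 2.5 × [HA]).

pKa = -log(5.58e-10) = 9.2534. pH = pKa + log([A⁻]/[HA]), so log([A⁻]/[HA]) = pH − pKa = 9.66 − 9.2534 = 0.4066. [A⁻]/[HA] = 10^(0.4066) = 2.55

[A⁻]/[HA] = 2.55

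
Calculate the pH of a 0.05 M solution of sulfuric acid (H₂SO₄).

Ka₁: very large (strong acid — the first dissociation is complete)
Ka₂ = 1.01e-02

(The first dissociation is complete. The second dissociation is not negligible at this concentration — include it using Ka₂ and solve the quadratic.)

First dissociation is complete: [H⁺]₀ = [HSO₄⁻]₀ = C = 0.05 M. Second dissociation HSO₄⁻ ⇌ H⁺ + SO₄²⁻: let x = [SO₄²⁻]. Ka₂ = (C + x)·x / (C − x) = 1.01e-02 → x² + (C + Ka₂)·x − Ka₂·C = 0 → x² + 0.06010·x − 5.050e-04 = 0. x = (−0.06010 + √(0.06010² + 4 × 5.050e-04)) / 2 = 7.4734e-03 M. [H⁺] = C + x = 0.05 + 7.4734e-03 = 5.7473e-02 M. pH = -log(5.7473e-02) = 1.24.

pH = 1.24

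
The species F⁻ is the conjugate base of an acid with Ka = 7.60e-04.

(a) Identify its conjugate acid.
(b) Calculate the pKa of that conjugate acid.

(a) The conjugate acid is formed by adding one H⁺ to F⁻, giving HF. (b) pKa = -log(Ka) = -log(7.60e-04) = 3.12.

Conjugate acid: HF; pK_a = 3.12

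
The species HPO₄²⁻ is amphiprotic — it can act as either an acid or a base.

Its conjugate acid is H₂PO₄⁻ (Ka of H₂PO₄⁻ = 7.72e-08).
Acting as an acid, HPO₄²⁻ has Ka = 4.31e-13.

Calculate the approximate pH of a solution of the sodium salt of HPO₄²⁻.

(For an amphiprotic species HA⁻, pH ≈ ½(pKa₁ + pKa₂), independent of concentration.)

pKa₁ = -log(7.72e-08) = 7.11; pKa₂ = -log(4.31e-13) = 12.37. For an amphiprotic species, pH ≈ ½(pKa₁ + pKa₂) = ½(7.11 + 12.37) = 9.74.

pH = 9.74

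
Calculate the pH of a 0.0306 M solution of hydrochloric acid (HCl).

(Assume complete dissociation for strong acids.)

[H⁺] = 0.0306 M for strong acid. pH = -log[H⁺] = -log(0.0306)

pH = 1.51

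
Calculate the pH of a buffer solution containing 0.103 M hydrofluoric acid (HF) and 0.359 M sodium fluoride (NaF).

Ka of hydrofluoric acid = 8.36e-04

pKa = -log(8.36e-04) = 3.08. pH = pKa + log([A⁻]/[HA]) = 3.08 + log(0.359/0.103)

pH = 3.62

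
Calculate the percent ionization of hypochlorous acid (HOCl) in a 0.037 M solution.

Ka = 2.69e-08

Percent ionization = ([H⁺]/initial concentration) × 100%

Using Ka equilibrium: x² + Ka×x - Ka×C = 0. Solving: [H⁺] = 3.1535e-05. Percent = (3.1535e-05/0.037) × 100

Percent ionization = 0.0852%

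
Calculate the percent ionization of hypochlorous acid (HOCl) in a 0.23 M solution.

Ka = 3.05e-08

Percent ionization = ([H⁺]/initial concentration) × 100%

Using Ka equilibrium: x² + Ka×x - Ka×C = 0. Solving: [H⁺] = 8.3740e-05. Percent = (8.3740e-05/0.23) × 100

Percent ionization = 0.0364%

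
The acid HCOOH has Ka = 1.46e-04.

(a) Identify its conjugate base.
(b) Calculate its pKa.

(a) The conjugate base is formed by removing one H⁺ from HCOOH, giving HCOO⁻. (b) pKa = -log(Ka) = -log(1.46e-04) = 3.84.

Conjugate base: HCOO⁻; pK_a = 3.84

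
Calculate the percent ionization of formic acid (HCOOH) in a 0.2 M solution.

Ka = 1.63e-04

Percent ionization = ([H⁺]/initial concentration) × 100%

Using Ka equilibrium: x² + Ka×x - Ka×C = 0. Solving: [H⁺] = 5.6287e-03. Percent = (5.6287e-03/0.2) × 100

Percent ionization = 2.81%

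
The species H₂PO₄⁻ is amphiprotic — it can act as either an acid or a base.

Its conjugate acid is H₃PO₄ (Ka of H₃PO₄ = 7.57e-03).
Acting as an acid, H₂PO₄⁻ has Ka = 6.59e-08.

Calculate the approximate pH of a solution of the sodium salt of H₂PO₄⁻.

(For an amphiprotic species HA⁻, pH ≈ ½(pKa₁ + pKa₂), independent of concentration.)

pKa₁ = -log(7.57e-03) = 2.12; pKa₂ = -log(6.59e-08) = 7.18. For an amphiprotic species, pH ≈ ½(pKa₁ + pKa₂) = ½(2.12 + 7.18) = 4.65.

pH = 4.65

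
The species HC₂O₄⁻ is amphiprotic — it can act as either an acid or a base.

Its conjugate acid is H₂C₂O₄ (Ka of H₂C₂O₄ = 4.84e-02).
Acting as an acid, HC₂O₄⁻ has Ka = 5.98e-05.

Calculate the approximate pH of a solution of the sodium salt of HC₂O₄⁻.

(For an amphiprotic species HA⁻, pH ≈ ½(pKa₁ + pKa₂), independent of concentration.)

pKa₁ = -log(4.84e-02) = 1.32; pKa₂ = -log(5.98e-05) = 4.22. For an amphiprotic species, pH ≈ ½(pKa₁ + pKa₂) = ½(1.32 + 4.22) = 2.77.

pH = 2.77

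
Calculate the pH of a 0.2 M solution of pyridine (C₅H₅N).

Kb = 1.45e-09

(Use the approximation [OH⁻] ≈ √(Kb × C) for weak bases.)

[OH⁻] = √(Kb × C) = √(1.45e-09 × 0.2) = 1.7029e-05. pOH = 4.77, pH = 14 - pOH

pH = 9.23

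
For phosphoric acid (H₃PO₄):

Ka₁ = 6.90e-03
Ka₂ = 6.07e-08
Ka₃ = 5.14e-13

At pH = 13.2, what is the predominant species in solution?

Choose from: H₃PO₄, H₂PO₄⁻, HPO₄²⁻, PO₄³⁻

pKa₁ = 2.16, pKa₂ = 7.22, pKa₃ = 12.29. For a polyprotic acid the predominant species crosses at each pKa: below pKa_n the protonated form dominates, above it the deprotonated form does. At pH = 13.2, the predominant species is PO₄³⁻.

PO₄³⁻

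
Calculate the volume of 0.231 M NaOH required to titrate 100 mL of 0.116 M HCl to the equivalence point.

At equivalence: moles acid = moles base. moles HCl = 0.116 × 100/1000 = 0.0116 mol. V_base = moles / 0.231 × 1000 = 50.2 mL.

V_{base} = 50.2 mL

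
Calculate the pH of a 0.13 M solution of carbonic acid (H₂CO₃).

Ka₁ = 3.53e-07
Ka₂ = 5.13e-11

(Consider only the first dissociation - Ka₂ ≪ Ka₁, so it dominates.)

First dissociation dominates. From Ka₁ = [H⁺][HA⁻]/[H₂A], x² + Ka₁·x − Ka₁·C = 0 with C = 0.13 M and Ka₁ = 3.53e-07. Solving: [H⁺] = (−Ka₁ + √(Ka₁² + 4·Ka₁·C)) / 2 = 2.1404e-04 M. pH = -log(2.1404e-04) = 3.67.

pH = 3.67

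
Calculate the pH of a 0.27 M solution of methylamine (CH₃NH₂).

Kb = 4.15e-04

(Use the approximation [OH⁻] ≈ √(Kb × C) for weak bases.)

[OH⁻] = √(Kb × C) = √(4.15e-04 × 0.27) = 1.0585e-02. pOH = 1.98, pH = 14 - pOH

pH = 12.02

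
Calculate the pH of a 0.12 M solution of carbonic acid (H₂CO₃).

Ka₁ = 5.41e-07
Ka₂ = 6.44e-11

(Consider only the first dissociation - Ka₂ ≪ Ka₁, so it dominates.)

First dissociation dominates. From Ka₁ = [H⁺][HA⁻]/[H₂A], x² + Ka₁·x − Ka₁·C = 0 with C = 0.12 M and Ka₁ = 5.41e-07. Solving: [H⁺] = (−Ka₁ + √(Ka₁² + 4·Ka₁·C)) / 2 = 2.5452e-04 M. pH = -log(2.5452e-04) = 3.59.

pH = 3.59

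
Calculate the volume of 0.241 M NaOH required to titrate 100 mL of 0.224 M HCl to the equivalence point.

At equivalence: moles acid = moles base. moles HCl = 0.224 × 100/1000 = 0.0224 mol. V_base = moles / 0.241 × 1000 = 92.9 mL.

V_{base} = 92.9 mL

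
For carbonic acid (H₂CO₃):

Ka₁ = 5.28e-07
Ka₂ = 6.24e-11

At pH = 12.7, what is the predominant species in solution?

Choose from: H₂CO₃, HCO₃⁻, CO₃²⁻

pKa₁ = 6.28, pKa₂ = 10.20. For a polyprotic acid the predominant species crosses at each pKa: below pKa_n the protonated form dominates, above it the deprotonated form does. At pH = 12.7, the predominant species is CO₃²⁻.

CO₃²⁻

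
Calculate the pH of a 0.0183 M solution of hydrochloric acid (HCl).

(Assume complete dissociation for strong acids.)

[H⁺] = 0.0183 M for strong acid. pH = -log[H⁺] = -log(0.0183)

pH = 1.74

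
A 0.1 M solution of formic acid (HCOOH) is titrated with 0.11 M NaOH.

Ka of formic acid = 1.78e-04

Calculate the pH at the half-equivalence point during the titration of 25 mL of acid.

At half-equivalence [HA] = [A⁻], so Henderson-Hasselbalch gives pH = pKa = -log(1.78e-04) = 3.75.

pH = pKa = 3.75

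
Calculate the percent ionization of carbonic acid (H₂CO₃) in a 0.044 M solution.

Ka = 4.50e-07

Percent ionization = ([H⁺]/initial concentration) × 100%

Using Ka equilibrium: x² + Ka×x - Ka×C = 0. Solving: [H⁺] = 1.4049e-04. Percent = (1.4049e-04/0.044) × 100

Percent ionization = 0.319%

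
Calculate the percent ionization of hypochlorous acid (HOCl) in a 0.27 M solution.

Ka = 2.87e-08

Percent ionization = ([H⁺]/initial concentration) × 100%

Using Ka equilibrium: x² + Ka×x - Ka×C = 0. Solving: [H⁺] = 8.8014e-05. Percent = (8.8014e-05/0.27) × 100

Percent ionization = 0.0326%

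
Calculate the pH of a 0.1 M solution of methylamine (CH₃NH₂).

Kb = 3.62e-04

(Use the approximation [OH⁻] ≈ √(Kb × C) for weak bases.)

[OH⁻] = √(Kb × C) = √(3.62e-04 × 0.1) = 6.0166e-03. pOH = 2.22, pH = 14 - pOH

pH = 11.78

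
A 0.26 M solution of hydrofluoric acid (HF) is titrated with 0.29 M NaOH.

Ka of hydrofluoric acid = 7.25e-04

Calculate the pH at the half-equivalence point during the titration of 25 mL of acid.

At half-equivalence [HA] = [A⁻], so Henderson-Hasselbalch gives pH = pKa = -log(7.25e-04) = 3.14.

pH = pKa = 3.14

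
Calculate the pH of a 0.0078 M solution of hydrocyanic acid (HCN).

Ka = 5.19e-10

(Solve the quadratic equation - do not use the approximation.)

x² + Ka×x - Ka×C = 0. Using quadratic formula: [H⁺] = 2.0118e-06

pH = 5.70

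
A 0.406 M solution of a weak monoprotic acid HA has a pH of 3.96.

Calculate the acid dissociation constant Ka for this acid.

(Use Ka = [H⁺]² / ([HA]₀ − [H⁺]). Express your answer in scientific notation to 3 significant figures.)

[H⁺] = 10^(−pH) = 10^(−3.96) = 1.096e-04 M. For HA ⇌ H⁺ + A⁻, Ka = [H⁺][A⁻]/[HA] = [H⁺]² / ([HA]₀ − [H⁺]) = (1.096e-04)² / (0.406 − 1.096e-04) = 2.96e-08.

K_a = 2.96e-08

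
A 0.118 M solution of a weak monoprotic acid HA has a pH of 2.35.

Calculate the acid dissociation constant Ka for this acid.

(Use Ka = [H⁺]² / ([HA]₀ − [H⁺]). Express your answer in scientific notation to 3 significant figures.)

[H⁺] = 10^(−pH) = 10^(−2.35) = 4.467e-03 M. For HA ⇌ H⁺ + A⁻, Ka = [H⁺][A⁻]/[HA] = [H⁺]² / ([HA]₀ − [H⁺]) = (4.467e-03)² / (0.118 − 4.467e-03) = 1.76e-04.

K_a = 1.76e-04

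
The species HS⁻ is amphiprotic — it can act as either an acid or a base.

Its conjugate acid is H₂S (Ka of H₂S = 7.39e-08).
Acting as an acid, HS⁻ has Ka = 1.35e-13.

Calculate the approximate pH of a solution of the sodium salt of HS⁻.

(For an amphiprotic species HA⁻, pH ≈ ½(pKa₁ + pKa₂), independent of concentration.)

pKa₁ = -log(7.39e-08) = 7.13; pKa₂ = -log(1.35e-13) = 12.87. For an amphiprotic species, pH ≈ ½(pKa₁ + pKa₂) = ½(7.13 + 12.87) = 10.00.

pH = 10.00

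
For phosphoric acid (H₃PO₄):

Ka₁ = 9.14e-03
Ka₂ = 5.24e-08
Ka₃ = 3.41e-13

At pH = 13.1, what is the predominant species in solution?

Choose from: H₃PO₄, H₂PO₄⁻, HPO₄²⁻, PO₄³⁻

pKa₁ = 2.04, pKa₂ = 7.28, pKa₃ = 12.47. For a polyprotic acid the predominant species crosses at each pKa: below pKa_n the protonated form dominates, above it the deprotonated form does. At pH = 13.1, the predominant species is PO₄³⁻.

PO₄³⁻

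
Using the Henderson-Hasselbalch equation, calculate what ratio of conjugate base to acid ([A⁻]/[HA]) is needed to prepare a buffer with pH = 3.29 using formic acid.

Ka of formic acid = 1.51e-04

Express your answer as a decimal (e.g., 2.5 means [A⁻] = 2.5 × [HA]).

pKa = -log(1.51e-04) = 3.8210. pH = pKa + log([A⁻]/[HA]), so log([A⁻]/[HA]) = pH − pKa = 3.29 − 3.8210 = -0.5310. [A⁻]/[HA] = 10^(-0.5310) = 0.294

[A⁻]/[HA] = 0.294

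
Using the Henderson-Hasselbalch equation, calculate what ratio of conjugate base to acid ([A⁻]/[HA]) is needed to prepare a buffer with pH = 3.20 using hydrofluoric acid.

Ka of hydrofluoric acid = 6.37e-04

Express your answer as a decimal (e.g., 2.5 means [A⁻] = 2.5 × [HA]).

pKa = -log(6.37e-04) = 3.1959. pH = pKa + log([A⁻]/[HA]), so log([A⁻]/[HA]) = pH − pKa = 3.20 − 3.1959 = 0.0041. [A⁻]/[HA] = 10^(0.0041) = 1.01

[A⁻]/[HA] = 1.01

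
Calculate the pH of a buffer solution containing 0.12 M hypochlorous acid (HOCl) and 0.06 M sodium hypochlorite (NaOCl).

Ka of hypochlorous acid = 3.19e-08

pKa = -log(3.19e-08) = 7.50. pH = pKa + log([A⁻]/[HA]) = 7.50 + log(0.06/0.12)

pH = 7.20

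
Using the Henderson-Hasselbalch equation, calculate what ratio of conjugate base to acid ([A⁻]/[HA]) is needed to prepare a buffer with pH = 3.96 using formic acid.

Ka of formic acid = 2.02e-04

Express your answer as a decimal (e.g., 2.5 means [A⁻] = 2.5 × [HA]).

pKa = -log(2.02e-04) = 3.6946. pH = pKa + log([A⁻]/[HA]), so log([A⁻]/[HA]) = pH − pKa = 3.96 − 3.6946 = 0.2654. [A⁻]/[HA] = 10^(0.2654) = 1.84

[A⁻]/[HA] = 1.84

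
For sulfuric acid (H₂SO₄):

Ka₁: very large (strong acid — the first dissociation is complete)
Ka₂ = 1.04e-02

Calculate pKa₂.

pKa₂ = -log(Ka₂) = -log(1.04e-02) = 1.98.

pK_{a2} = 1.98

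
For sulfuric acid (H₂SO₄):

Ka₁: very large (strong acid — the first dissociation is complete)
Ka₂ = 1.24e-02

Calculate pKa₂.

pKa₂ = -log(Ka₂) = -log(1.24e-02) = 1.91.

pK_{a2} = 1.91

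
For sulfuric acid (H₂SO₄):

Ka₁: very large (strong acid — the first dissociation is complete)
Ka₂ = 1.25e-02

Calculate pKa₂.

pKa₂ = -log(Ka₂) = -log(1.25e-02) = 1.90.

pK_{a2} = 1.90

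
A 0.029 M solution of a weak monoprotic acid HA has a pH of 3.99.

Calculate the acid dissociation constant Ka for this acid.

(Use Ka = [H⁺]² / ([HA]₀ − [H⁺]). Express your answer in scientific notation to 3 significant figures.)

[H⁺] = 10^(−pH) = 10^(−3.99) = 1.023e-04 M. For HA ⇌ H⁺ + A⁻, Ka = [H⁺][A⁻]/[HA] = [H⁺]² / ([HA]₀ − [H⁺]) = (1.023e-04)² / (0.029 − 1.023e-04) = 3.62e-07.

K_a = 3.62e-07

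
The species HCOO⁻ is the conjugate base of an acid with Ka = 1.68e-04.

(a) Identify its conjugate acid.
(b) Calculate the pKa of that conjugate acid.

(a) The conjugate acid is formed by adding one H⁺ to HCOO⁻, giving HCOOH. (b) pKa = -log(Ka) = -log(1.68e-04) = 3.77.

Conjugate acid: HCOOH; pK_a = 3.77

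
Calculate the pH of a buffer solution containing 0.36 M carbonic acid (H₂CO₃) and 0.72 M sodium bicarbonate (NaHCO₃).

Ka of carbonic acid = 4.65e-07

pKa = -log(4.65e-07) = 6.33. pH = pKa + log([A⁻]/[HA]) = 6.33 + log(0.72/0.36)

pH = 6.63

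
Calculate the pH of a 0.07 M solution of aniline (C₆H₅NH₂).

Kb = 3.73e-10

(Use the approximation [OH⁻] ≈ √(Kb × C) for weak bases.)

[OH⁻] = √(Kb × C) = √(3.73e-10 × 0.07) = 5.1098e-06. pOH = 5.29, pH = 14 - pOH

pH = 8.71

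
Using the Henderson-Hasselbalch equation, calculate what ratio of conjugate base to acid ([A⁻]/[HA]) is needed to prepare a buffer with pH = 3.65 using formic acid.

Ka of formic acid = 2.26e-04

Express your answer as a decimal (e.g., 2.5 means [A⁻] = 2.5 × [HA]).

pKa = -log(2.26e-04) = 3.6459. pH = pKa + log([A⁻]/[HA]), so log([A⁻]/[HA]) = pH − pKa = 3.65 − 3.6459 = 0.0041. [A⁻]/[HA] = 10^(0.0041) = 1.01

[A⁻]/[HA] = 1.01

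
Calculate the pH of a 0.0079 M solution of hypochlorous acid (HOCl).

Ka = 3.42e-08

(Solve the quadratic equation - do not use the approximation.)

x² + Ka×x - Ka×C = 0. Using quadratic formula: [H⁺] = 1.6420e-05

pH = 4.78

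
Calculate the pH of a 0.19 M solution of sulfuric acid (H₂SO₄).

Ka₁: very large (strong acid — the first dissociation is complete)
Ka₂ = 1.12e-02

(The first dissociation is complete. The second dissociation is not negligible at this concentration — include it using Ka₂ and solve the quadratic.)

First dissociation is complete: [H⁺]₀ = [HSO₄⁻]₀ = C = 0.19 M. Second dissociation HSO₄⁻ ⇌ H⁺ + SO₄²⁻: let x = [SO₄²⁻]. Ka₂ = (C + x)·x / (C − x) = 1.12e-02 → x² + (C + Ka₂)·x − Ka₂·C = 0 → x² + 0.20120·x − 2.128e-03 = 0. x = (−0.20120 + √(0.20120² + 4 × 2.128e-03)) / 2 = 1.0072e-02 M. [H⁺] = C + x = 0.19 + 1.0072e-02 = 2.0007e-01 M. pH = -log(2.0007e-01) = 0.70.

pH = 0.70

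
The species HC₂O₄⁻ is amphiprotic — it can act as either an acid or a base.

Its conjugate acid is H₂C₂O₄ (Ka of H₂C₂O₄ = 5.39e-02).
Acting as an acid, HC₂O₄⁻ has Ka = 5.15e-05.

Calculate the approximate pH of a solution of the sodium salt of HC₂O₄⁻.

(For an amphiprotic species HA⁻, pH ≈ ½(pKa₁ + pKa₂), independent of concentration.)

pKa₁ = -log(5.39e-02) = 1.27; pKa₂ = -log(5.15e-05) = 4.29. For an amphiprotic species, pH ≈ ½(pKa₁ + pKa₂) = ½(1.27 + 4.29) = 2.78.

pH = 2.78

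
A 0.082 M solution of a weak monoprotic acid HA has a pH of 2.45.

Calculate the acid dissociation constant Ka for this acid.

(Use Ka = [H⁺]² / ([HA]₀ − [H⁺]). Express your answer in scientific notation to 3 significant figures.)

[H⁺] = 10^(−pH) = 10^(−2.45) = 3.548e-03 M. For HA ⇌ H⁺ + A⁻, Ka = [H⁺][A⁻]/[HA] = [H⁺]² / ([HA]₀ − [H⁺]) = (3.548e-03)² / (0.082 − 3.548e-03) = 1.60e-04.

K_a = 1.60e-04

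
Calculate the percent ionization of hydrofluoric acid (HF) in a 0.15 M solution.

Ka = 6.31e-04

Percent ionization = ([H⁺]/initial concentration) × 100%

Using Ka equilibrium: x² + Ka×x - Ka×C = 0. Solving: [H⁺] = 9.4184e-03. Percent = (9.4184e-03/0.15) × 100

Percent ionization = 6.28%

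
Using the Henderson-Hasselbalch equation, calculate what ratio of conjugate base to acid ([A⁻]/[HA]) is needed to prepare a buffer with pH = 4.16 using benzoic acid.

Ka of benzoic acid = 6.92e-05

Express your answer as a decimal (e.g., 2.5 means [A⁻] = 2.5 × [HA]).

pKa = -log(6.92e-05) = 4.1599. pH = pKa + log([A⁻]/[HA]), so log([A⁻]/[HA]) = pH − pKa = 4.16 − 4.1599 = 0.0001. [A⁻]/[HA] = 10^(0.0001) = 1.00

[A⁻]/[HA] = 1.00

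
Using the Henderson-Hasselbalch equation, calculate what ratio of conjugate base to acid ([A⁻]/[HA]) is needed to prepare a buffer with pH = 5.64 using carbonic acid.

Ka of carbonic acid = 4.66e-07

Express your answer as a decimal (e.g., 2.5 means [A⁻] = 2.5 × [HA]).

pKa = -log(4.66e-07) = 6.3316. pH = pKa + log([A⁻]/[HA]), so log([A⁻]/[HA]) = pH − pKa = 5.64 − 6.3316 = -0.6916. [A⁻]/[HA] = 10^(-0.6916) = 0.203

[A⁻]/[HA] = 0.203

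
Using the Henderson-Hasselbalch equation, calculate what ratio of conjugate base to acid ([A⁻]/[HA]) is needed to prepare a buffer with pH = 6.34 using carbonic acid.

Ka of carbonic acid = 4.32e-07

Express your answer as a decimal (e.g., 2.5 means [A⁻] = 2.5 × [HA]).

pKa = -log(4.32e-07) = 6.3645. pH = pKa + log([A⁻]/[HA]), so log([A⁻]/[HA]) = pH − pKa = 6.34 − 6.3645 = -0.0245. [A⁻]/[HA] = 10^(-0.0245) = 0.945

[A⁻]/[HA] = 0.945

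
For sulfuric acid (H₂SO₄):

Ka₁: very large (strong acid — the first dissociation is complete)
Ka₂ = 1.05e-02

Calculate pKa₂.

pKa₂ = -log(Ka₂) = -log(1.05e-02) = 1.98.

pK_{a2} = 1.98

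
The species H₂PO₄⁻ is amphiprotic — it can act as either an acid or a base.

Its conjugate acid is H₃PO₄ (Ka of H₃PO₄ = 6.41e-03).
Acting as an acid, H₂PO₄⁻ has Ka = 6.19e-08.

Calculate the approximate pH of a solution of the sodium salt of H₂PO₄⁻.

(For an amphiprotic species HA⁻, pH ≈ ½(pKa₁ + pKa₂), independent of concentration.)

pKa₁ = -log(6.41e-03) = 2.19; pKa₂ = -log(6.19e-08) = 7.21. For an amphiprotic species, pH ≈ ½(pKa₁ + pKa₂) = ½(2.19 + 7.21) = 4.70.

pH = 4.70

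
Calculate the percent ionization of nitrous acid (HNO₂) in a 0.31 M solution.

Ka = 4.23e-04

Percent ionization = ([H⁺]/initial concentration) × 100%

Using Ka equilibrium: x² + Ka×x - Ka×C = 0. Solving: [H⁺] = 1.1242e-02. Percent = (1.1242e-02/0.31) × 100

Percent ionization = 3.63%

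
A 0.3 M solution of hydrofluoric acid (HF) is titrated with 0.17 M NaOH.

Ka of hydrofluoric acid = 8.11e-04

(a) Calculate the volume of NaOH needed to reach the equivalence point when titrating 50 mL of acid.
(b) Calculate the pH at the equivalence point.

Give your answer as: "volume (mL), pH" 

moles acid = 0.3 × 50/1000 = 0.015 mol; V_base = moles/0.17 × 1000 = 88.2 mL. At equivalence only the conjugate base is present: [A⁻] = 0.015/0.138 = 1.0851e-01 M. Kb = Kw/Ka = 1.23e-11; [OH⁻] = √(Kb × [A⁻]) = 1.1567e-06; pOH = 5.94; pH = 14 - pOH = 8.06.

V = 88.2 mL, pH = 8.06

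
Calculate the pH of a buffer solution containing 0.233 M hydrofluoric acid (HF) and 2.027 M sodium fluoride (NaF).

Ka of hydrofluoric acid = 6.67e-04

pKa = -log(6.67e-04) = 3.18. pH = pKa + log([A⁻]/[HA]) = 3.18 + log(2.027/0.233)

pH = 4.12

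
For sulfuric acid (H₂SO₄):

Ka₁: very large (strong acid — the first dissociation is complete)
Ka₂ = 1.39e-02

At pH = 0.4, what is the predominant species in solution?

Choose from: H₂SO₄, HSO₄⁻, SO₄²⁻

The first dissociation is complete, so H₂SO₄ itself is never the predominant species in water; pKa₂ = -log(1.39e-02) = 1.86. For a polyprotic acid the predominant species crosses at each pKa: below pKa_n the protonated form dominates, above it the deprotonated form does. At pH = 0.4, the predominant species is HSO₄⁻.

HSO₄⁻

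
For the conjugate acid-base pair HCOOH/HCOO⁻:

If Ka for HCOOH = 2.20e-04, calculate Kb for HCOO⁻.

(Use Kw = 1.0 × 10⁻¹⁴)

For a conjugate pair Ka × Kb = Kw, so Kb = Kw/Ka = 1.0 × 10⁻¹⁴ / 2.20e-04 = 4.55e-11.

K_b = 4.55e-11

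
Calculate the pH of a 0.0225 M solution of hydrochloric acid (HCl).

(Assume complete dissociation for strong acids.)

[H⁺] = 0.0225 M for strong acid. pH = -log[H⁺] = -log(0.0225)

pH = 1.65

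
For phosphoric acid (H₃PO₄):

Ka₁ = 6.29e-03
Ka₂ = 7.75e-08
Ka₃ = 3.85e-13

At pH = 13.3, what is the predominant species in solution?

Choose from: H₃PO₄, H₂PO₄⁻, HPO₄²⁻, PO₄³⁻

pKa₁ = 2.20, pKa₂ = 7.11, pKa₃ = 12.41. For a polyprotic acid the predominant species crosses at each pKa: below pKa_n the protonated form dominates, above it the deprotonated form does. At pH = 13.3, the predominant species is PO₄³⁻.

PO₄³⁻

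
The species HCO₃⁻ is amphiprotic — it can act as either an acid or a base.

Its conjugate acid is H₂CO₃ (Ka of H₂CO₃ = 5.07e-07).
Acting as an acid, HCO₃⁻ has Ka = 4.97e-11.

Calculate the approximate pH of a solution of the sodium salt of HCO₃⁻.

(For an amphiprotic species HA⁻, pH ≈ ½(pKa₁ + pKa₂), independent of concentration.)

pKa₁ = -log(5.07e-07) = 6.29; pKa₂ = -log(4.97e-11) = 10.30. For an amphiprotic species, pH ≈ ½(pKa₁ + pKa₂) = ½(6.29 + 10.30) = 8.30.

pH = 8.30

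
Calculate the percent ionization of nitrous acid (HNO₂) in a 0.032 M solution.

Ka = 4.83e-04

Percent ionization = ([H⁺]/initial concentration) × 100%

Using Ka equilibrium: x² + Ka×x - Ka×C = 0. Solving: [H⁺] = 3.6973e-03. Percent = (3.6973e-03/0.032) × 100

Percent ionization = 11.6%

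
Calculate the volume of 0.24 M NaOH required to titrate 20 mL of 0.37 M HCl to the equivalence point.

At equivalence: moles acid = moles base. moles HCl = 0.37 × 20/1000 = 0.0074 mol. V_base = moles / 0.24 × 1000 = 30.8 mL.

V_{base} = 30.8 mL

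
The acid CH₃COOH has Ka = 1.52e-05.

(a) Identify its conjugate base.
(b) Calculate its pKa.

(a) The conjugate base is formed by removing one H⁺ from CH₃COOH, giving CH₃COO⁻. (b) pKa = -log(Ka) = -log(1.52e-05) = 4.82.

Conjugate base: CH₃COO⁻; pK_a = 4.82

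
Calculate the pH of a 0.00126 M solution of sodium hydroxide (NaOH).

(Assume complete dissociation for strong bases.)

[OH⁻] = 0.00126 M for strong base. pOH = -log[OH⁻] = 2.90, pH = 14 - pOH

pH = 11.10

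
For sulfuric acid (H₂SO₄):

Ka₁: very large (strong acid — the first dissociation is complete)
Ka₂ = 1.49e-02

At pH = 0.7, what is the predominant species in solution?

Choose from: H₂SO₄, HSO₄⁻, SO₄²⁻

The first dissociation is complete, so H₂SO₄ itself is never the predominant species in water; pKa₂ = -log(1.49e-02) = 1.83. For a polyprotic acid the predominant species crosses at each pKa: below pKa_n the protonated form dominates, above it the deprotonated form does. At pH = 0.7, the predominant species is HSO₄⁻.

HSO₄⁻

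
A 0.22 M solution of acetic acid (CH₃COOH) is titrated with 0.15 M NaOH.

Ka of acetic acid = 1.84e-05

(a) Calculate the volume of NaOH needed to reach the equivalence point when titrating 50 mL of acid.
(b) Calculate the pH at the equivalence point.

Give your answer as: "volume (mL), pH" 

moles acid = 0.22 × 50/1000 = 0.011 mol; V_base = moles/0.15 × 1000 = 73.3 mL. At equivalence only the conjugate base is present: [A⁻] = 0.011/0.123 = 8.9189e-02 M. Kb = Kw/Ka = 5.43e-10; [OH⁻] = √(Kb × [A⁻]) = 6.9622e-06; pOH = 5.16; pH = 14 - pOH = 8.84.

V = 73.3 mL, pH = 8.84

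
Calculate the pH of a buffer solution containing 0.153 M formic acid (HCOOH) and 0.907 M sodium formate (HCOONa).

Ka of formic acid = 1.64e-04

pKa = -log(1.64e-04) = 3.79. pH = pKa + log([A⁻]/[HA]) = 3.79 + log(0.907/0.153)

pH = 4.56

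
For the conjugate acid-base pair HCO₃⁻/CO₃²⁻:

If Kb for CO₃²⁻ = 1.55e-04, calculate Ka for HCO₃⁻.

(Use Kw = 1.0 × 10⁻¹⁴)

For a conjugate pair Ka × Kb = Kw, so Ka = Kw/Kb = 1.0 × 10⁻¹⁴ / 1.55e-04 = 6.45e-11.

K_a = 6.45e-11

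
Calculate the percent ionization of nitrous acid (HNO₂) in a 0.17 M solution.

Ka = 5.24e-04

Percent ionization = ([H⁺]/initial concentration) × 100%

Using Ka equilibrium: x² + Ka×x - Ka×C = 0. Solving: [H⁺] = 9.1799e-03. Percent = (9.1799e-03/0.17) × 100

Percent ionization = 5.4%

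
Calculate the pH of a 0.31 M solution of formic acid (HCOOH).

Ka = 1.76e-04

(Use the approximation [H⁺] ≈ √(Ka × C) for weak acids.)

[H⁺] = √(Ka × C) = √(1.76e-04 × 0.31) = 7.3865e-03. pH = -log(7.3865e-03)

pH = 2.13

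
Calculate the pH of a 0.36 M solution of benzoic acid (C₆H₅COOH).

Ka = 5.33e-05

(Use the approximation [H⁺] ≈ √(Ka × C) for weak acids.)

[H⁺] = √(Ka × C) = √(5.33e-05 × 0.36) = 4.3804e-03. pH = -log(4.3804e-03)

pH = 2.36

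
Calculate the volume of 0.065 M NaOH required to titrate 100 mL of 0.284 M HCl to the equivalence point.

At equivalence: moles acid = moles base. moles HCl = 0.284 × 100/1000 = 0.0284 mol. V_base = moles / 0.065 × 1000 = 436.9 mL.

V_{base} = 436.9 mL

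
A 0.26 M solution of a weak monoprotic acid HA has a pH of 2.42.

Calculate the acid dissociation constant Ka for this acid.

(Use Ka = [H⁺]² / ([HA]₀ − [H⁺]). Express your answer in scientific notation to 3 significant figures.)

[H⁺] = 10^(−pH) = 10^(−2.42) = 3.802e-03 M. For HA ⇌ H⁺ + A⁻, Ka = [H⁺][A⁻]/[HA] = [H⁺]² / ([HA]₀ − [H⁺]) = (3.802e-03)² / (0.26 − 3.802e-03) = 5.64e-05.

K_a = 5.64e-05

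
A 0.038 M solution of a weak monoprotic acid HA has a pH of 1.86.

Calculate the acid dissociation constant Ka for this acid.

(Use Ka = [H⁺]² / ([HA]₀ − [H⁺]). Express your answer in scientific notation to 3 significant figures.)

[H⁺] = 10^(−pH) = 10^(−1.86) = 1.380e-02 M. For HA ⇌ H⁺ + A⁻, Ka = [H⁺][A⁻]/[HA] = [H⁺]² / ([HA]₀ − [H⁺]) = (1.380e-02)² / (0.038 − 1.380e-02) = 7.88e-03.

K_a = 7.88e-03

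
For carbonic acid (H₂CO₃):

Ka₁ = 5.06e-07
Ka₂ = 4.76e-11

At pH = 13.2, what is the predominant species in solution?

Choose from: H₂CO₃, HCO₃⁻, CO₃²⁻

pKa₁ = 6.30, pKa₂ = 10.32. For a polyprotic acid the predominant species crosses at each pKa: below pKa_n the protonated form dominates, above it the deprotonated form does. At pH = 13.2, the predominant species is CO₃²⁻.

CO₃²⁻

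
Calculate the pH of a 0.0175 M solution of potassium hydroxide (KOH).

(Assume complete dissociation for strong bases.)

[OH⁻] = 0.0175 M for strong base. pOH = -log[OH⁻] = 1.76, pH = 14 - pOH

pH = 12.24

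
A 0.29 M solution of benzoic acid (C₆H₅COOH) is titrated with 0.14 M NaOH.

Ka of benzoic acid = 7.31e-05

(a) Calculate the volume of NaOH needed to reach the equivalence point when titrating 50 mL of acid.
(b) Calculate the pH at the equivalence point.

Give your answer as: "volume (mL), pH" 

moles acid = 0.29 × 50/1000 = 0.0145 mol; V_base = moles/0.14 × 1000 = 103.6 mL. At equivalence only the conjugate base is present: [A⁻] = 0.0145/0.154 = 9.4419e-02 M. Kb = Kw/Ka = 1.37e-10; [OH⁻] = √(Kb × [A⁻]) = 3.5939e-06; pOH = 5.44; pH = 14 - pOH = 8.56.

V = 103.6 mL, pH = 8.56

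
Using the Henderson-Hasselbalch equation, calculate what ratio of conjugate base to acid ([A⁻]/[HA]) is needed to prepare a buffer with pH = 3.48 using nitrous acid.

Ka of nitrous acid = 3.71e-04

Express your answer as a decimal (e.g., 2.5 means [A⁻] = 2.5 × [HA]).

pKa = -log(3.71e-04) = 3.4306. pH = pKa + log([A⁻]/[HA]), so log([A⁻]/[HA]) = pH − pKa = 3.48 − 3.4306 = 0.0494. [A⁻]/[HA] = 10^(0.0494) = 1.12

[A⁻]/[HA] = 1.12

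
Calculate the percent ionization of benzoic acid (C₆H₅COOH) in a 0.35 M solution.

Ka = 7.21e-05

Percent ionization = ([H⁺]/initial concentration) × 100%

Using Ka equilibrium: x² + Ka×x - Ka×C = 0. Solving: [H⁺] = 4.9875e-03. Percent = (4.9875e-03/0.35) × 100

Percent ionization = 1.43%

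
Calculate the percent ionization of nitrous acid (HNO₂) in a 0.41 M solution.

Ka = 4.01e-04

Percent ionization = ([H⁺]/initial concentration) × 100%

Using Ka equilibrium: x² + Ka×x - Ka×C = 0. Solving: [H⁺] = 1.2623e-02. Percent = (1.2623e-02/0.41) × 100

Percent ionization = 3.08%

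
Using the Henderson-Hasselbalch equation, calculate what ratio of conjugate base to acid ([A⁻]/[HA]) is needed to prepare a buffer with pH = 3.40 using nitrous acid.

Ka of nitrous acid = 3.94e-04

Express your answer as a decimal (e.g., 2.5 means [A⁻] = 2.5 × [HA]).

pKa = -log(3.94e-04) = 3.4045. pH = pKa + log([A⁻]/[HA]), so log([A⁻]/[HA]) = pH − pKa = 3.40 − 3.4045 = -0.0045. [A⁻]/[HA] = 10^(-0.0045) = 0.990

[A⁻]/[HA] = 0.990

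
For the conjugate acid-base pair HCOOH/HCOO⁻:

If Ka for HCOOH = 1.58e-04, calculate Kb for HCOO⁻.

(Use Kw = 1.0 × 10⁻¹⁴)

For a conjugate pair Ka × Kb = Kw, so Kb = Kw/Ka = 1.0 × 10⁻¹⁴ / 1.58e-04 = 6.33e-11.

K_b = 6.33e-11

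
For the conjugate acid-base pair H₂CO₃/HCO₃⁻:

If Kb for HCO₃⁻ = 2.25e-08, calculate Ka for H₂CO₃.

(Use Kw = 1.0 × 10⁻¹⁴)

For a conjugate pair Ka × Kb = Kw, so Ka = Kw/Kb = 1.0 × 10⁻¹⁴ / 2.25e-08 = 4.44e-07.

K_a = 4.44e-07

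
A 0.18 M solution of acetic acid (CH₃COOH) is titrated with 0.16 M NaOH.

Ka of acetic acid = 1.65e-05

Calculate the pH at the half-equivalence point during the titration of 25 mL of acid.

At half-equivalence [HA] = [A⁻], so Henderson-Hasselbalch gives pH = pKa = -log(1.65e-05) = 4.78.

pH = pKa = 4.78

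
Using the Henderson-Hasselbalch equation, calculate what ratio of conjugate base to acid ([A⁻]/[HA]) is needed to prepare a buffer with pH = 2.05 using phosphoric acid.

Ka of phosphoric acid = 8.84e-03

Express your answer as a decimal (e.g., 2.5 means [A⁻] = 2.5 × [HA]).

pKa = -log(8.84e-03) = 2.0535. pH = pKa + log([A⁻]/[HA]), so log([A⁻]/[HA]) = pH − pKa = 2.05 − 2.0535 = -0.0035. [A⁻]/[HA] = 10^(-0.0035) = 0.992

[A⁻]/[HA] = 0.992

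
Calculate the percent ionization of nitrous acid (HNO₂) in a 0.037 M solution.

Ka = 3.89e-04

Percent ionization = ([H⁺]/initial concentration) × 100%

Using Ka equilibrium: x² + Ka×x - Ka×C = 0. Solving: [H⁺] = 3.6043e-03. Percent = (3.6043e-03/0.037) × 100

Percent ionization = 9.74%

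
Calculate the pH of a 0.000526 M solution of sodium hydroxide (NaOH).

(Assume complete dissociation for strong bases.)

[OH⁻] = 0.000526 M for strong base. pOH = -log[OH⁻] = 3.28, pH = 14 - pOH

pH = 10.72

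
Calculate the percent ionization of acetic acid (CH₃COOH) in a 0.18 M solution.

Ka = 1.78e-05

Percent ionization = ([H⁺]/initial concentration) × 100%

Using Ka equilibrium: x² + Ka×x - Ka×C = 0. Solving: [H⁺] = 1.7811e-03. Percent = (1.7811e-03/0.18) × 100

Percent ionization = 0.989%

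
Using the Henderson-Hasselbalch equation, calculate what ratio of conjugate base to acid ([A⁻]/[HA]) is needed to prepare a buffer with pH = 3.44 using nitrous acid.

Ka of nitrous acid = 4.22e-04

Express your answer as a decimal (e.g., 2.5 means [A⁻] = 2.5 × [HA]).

pKa = -log(4.22e-04) = 3.3747. pH = pKa + log([A⁻]/[HA]), so log([A⁻]/[HA]) = pH − pKa = 3.44 − 3.3747 = 0.0653. [A⁻]/[HA] = 10^(0.0653) = 1.16

[A⁻]/[HA] = 1.16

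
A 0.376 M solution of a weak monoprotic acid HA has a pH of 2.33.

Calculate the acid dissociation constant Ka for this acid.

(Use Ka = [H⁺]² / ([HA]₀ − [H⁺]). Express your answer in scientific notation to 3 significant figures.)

[H⁺] = 10^(−pH) = 10^(−2.33) = 4.677e-03 M. For HA ⇌ H⁺ + A⁻, Ka = [H⁺][A⁻]/[HA] = [H⁺]² / ([HA]₀ − [H⁺]) = (4.677e-03)² / (0.376 − 4.677e-03) = 5.89e-05.

K_a = 5.89e-05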